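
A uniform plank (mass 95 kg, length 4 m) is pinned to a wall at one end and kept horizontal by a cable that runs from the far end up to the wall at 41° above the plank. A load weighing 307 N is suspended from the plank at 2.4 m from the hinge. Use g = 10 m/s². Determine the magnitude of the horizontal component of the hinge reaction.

H_x ≈ 758 N

Take torques about the hinge: T sin 41° · 4 = 95×10×2 + 307×2.4 = 2636.8 N·m.
So T = 2636.8 / (0.6561 × 4) = 1004.8 N.
ΣF_x = 0: H_x = T cos 41° = 758.32 N.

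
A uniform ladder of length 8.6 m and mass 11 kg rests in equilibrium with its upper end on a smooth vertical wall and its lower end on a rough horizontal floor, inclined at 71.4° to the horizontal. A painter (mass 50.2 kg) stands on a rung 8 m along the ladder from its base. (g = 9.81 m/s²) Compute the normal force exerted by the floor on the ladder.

N_floor ≈ 600 N

ΣF_y = 0: N_floor = 11×9.81 + 50.2×9.81 = 600.37 N.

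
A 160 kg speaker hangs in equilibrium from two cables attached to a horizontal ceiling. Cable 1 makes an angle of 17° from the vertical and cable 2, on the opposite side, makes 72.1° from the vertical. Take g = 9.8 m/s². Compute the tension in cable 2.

Angles from the horizontal: cable 1 is 90° − 17° = 73°, cable 2 is 90° − 72.1° = 17.9°.
Weight W = 160 × 9.8 = 1568 N acts straight down.
Horizontal: T_1 cos 73° = T_2 cos 17.9°  →  T_1 = 3.255 T_2.
Vertical: T_1 sin 73° + T_2 sin 17.9° = 1568.
Substituting the horizontal relation into the vertical equation gives 3.42 T_2 = 1568, so T_2 = 458.5 N.

T_2 ≈ 458 N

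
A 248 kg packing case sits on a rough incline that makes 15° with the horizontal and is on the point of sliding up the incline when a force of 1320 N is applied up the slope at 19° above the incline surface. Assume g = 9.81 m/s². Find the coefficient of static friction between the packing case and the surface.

μ ≈ 0.322

On the verge of sliding up the incline, friction is at its maximum μN and acts down the slope.
Perpendicular to incline: N = W cos 15° − P sin 19° = 2350 − 429.7 = 1920 N.
Along incline: P cos 19° − μN = W sin 15° → μ = −(W sin 15° − P cos 19°) / N = 0.322.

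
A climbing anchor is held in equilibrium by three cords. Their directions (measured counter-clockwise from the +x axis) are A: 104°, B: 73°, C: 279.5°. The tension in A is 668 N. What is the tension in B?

Resolve: ΣF_x = 668 cos 104° + T_B cos 73° + T_C cos 279.5° = 0.
        ΣF_y = 668 sin 104° + T_B sin 73° + T_C sin 279.5° = 0.
The known terms sum to (-161.6, 648.2) N, so 0.2924 T_B + 0.1650 T_C = 161.6 and 0.9563 T_B − 0.9863 T_C = -648.2.
Solving simultaneously: T_B = 117.5 N, T_C = 771.1 N.

T_B ≈ 117 N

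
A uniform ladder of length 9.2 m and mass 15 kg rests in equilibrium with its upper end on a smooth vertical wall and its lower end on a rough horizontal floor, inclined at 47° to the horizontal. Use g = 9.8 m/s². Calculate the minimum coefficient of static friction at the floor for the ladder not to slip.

μ_min ≈ 0.466

ΣF_y = 0: N_floor = 15×9.8 = 147 N.
Torques about the foot: N_wall · 9.2 sin 47° = 15×9.8×4.6 cos 47° → N_wall = 68.54 N.
ΣF_x = 0: f_floor = N_wall = 68.54 N.
μ_min = f_floor / N_floor = 68.54 / 147 = 0.4663.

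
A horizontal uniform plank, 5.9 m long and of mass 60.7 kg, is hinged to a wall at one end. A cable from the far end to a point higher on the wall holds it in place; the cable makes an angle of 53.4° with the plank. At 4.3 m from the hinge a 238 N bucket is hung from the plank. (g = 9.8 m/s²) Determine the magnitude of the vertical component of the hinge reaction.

|H_y| ≈ 362 N

Take torques about the hinge: T sin 53.4° · 5.9 = 60.7×9.8×2.95 + 238×4.3 = 2778.2 N·m.
So T = 2778.2 / (0.8028 × 5.9) = 586.54 N.
ΣF_y = 0: H_y = (60.7×9.8 + 238) − T sin 53.4° = 832.86 − 470.89 = 361.97 N.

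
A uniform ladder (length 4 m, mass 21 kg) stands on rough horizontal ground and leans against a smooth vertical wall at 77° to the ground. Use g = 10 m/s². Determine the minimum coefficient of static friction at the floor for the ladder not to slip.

μ_min ≈ 0.115

ΣF_y = 0: N_floor = 21×10 = 210 N.
Torques about the foot: N_wall · 4 sin 77° = 21×10×2 cos 77° → N_wall = 24.241 N.
ΣF_x = 0: f_floor = N_wall = 24.241 N.
μ_min = f_floor / N_floor = 24.241 / 210 = 0.1154.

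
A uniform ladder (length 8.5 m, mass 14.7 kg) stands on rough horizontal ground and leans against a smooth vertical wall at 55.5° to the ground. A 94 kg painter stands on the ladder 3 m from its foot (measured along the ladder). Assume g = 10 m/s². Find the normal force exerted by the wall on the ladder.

N_wall ≈ 279 N

Torques about the foot: N_wall · 8.5 sin 55.5° = 14.7×10×4.25 cos 55.5° + 94×10×3 cos 55.5° → N_wall = 278.53 N.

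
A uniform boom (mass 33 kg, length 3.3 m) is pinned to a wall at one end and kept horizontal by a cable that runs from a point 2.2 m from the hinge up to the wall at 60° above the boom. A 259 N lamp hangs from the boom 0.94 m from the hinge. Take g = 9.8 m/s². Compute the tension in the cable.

Take torques about the hinge: T sin 60° · 2.2 = 33×9.8×1.65 + 259×0.94 = 777.07 N·m.
So T = 777.07 / (0.8660 × 2.2) = 407.86 N.

T ≈ 408 N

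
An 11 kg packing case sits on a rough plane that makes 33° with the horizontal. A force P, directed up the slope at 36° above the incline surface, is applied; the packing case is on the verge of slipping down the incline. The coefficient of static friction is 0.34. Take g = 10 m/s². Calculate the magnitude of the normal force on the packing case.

On the verge of sliding down the incline, friction equals μN and acts up the slope.
Perpendicular: N + P sin 36° = W cos 33° = 92.25 N.
Along incline: P cos 36° + μN = W sin 33° with W sin 33° = 59.91 N.
Solving the pair for P and N: P = 46.86 N, N = 64.71 N (and f = μN = 22 N).

N ≈ 64.7 N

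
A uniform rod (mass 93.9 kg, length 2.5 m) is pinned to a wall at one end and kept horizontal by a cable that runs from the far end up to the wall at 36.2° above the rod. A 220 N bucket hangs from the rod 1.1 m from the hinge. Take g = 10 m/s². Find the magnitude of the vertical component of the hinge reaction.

|H_y| ≈ 593 N

Take torques about the hinge: T sin 36.2° · 2.5 = 93.9×10×1.25 + 220×1.1 = 1415.8 N·m.
So T = 1415.8 / (0.5906 × 2.5) = 958.85 N.
ΣF_y = 0: H_y = (93.9×10 + 220) − T sin 36.2° = 1159 − 566.3 = 592.7 N.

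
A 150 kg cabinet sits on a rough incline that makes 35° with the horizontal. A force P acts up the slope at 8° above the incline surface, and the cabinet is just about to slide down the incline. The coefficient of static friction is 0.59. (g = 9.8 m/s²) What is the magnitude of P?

On the verge of sliding down the incline, friction equals μN and acts up the slope.
Perpendicular: N + P sin 8° = W cos 35° = 1204 N.
Along incline: P cos 8° + μN = W sin 35° with W sin 35° = 843.2 N.
Solving the pair for P and N: P = 146.1 N, N = 1184 N (and f = μN = 698.5 N).

P ≈ 146 N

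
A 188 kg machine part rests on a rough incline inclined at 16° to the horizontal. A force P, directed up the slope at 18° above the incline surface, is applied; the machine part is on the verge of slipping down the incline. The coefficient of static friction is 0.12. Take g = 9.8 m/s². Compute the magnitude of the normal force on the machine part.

N ≈ 1670 N

On the verge of sliding down the incline, friction equals μN and acts up the slope.
Perpendicular: N + P sin 18° = W cos 16° = 1771 N.
Along incline: P cos 18° + μN = W sin 16° with W sin 16° = 507.8 N.
Solving the pair for P and N: P = 323.1 N, N = 1671 N (and f = μN = 200.5 N).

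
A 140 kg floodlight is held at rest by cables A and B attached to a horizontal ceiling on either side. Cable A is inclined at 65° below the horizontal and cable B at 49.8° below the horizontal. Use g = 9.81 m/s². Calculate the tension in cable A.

T_A ≈ 977 N

Weight W = 140 × 9.81 = 1373 N acts straight down.
Horizontal: T_A cos 65° = T_B cos 49.8°  →  T_B = 0.6548 T_A.
Vertical: T_A sin 65° + T_B sin 49.8° = 1373.
Substituting the horizontal relation into the vertical equation gives 1.406 T_A = 1373, so T_A = 976.5 N.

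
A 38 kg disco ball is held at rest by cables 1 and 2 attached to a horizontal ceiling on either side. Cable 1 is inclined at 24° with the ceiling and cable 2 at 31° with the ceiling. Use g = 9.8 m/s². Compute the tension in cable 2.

Weight W = 38 × 9.8 = 372.4 N acts straight down.
Horizontal: T_1 cos 24° = T_2 cos 31°  →  T_1 = 0.9383 T_2.
Vertical: T_1 sin 24° + T_2 sin 31° = 372.4.
Substituting the horizontal relation into the vertical equation gives 0.8967 T_2 = 372.4, so T_2 = 415.3 N.

T_2 ≈ 415 N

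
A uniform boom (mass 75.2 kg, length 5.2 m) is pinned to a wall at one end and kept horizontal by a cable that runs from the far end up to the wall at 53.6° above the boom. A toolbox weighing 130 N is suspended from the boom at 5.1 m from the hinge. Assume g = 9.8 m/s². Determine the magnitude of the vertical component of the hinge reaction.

|H_y| ≈ 371 N

Take torques about the hinge: T sin 53.6° · 5.2 = 75.2×9.8×2.6 + 130×5.1 = 2579.1 N·m.
So T = 2579.1 / (0.8049 × 5.2) = 616.21 N.
ΣF_y = 0: H_y = (75.2×9.8 + 130) − T sin 53.6° = 866.96 − 495.98 = 370.98 N.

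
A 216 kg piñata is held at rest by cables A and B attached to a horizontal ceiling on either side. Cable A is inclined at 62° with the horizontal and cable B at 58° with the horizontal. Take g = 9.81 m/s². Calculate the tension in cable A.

T_A ≈ 1300 N

Weight W = 216 × 9.81 = 2119 N acts straight down.
Horizontal: T_A cos 62° = T_B cos 58°  →  T_B = 0.8859 T_A.
Vertical: T_A sin 62° + T_B sin 58° = 2119.
Substituting the horizontal relation into the vertical equation gives 1.634 T_A = 2119, so T_A = 1297 N.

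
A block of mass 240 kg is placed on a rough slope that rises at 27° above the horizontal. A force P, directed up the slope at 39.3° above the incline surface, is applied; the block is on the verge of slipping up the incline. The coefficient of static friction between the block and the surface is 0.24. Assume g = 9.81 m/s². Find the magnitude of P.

On the verge of sliding up the incline, friction equals μN and acts down the slope.
Perpendicular: N + P sin 39.3° = W cos 27° = 2098 N.
Along incline: P cos 39.3° = W sin 27° + μN  with W sin 27° = 1069 N.
Solving the pair for P and N: P = 1698 N, N = 1022 N (and f = μN = 245.3 N).

P ≈ 1700 N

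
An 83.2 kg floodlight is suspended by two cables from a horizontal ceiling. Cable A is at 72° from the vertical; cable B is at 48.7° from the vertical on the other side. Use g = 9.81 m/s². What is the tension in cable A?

T_A ≈ 713 N

Angles from the horizontal: cable A is 90° − 72° = 18°, cable B is 90° − 48.7° = 41.3°.
Weight W = 83.2 × 9.81 = 816.2 N acts straight down.
Horizontal: T_A cos 18° = T_B cos 41.3°  →  T_B = 1.266 T_A.
Vertical: T_A sin 18° + T_B sin 41.3° = 816.2.
Substituting the horizontal relation into the vertical equation gives 1.145 T_A = 816.2, so T_A = 713.1 N.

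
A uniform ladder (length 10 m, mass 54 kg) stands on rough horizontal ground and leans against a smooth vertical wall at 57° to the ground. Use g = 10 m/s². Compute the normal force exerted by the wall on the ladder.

N_wall ≈ 175 N

Torques about the foot: N_wall · 10 sin 57° = 54×10×5 cos 57° → N_wall = 175.34 N.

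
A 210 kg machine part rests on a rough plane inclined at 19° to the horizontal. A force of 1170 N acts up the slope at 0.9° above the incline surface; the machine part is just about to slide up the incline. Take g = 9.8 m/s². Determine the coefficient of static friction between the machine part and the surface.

On the verge of sliding up the incline, friction is at its maximum μN and acts down the slope.
Perpendicular to incline: N = W cos 19° − P sin 0.9° = 1946 − 18.38 = 1927 N.
Along incline: P cos 0.9° − μN = W sin 19° → μ = −(W sin 19° − P cos 0.9°) / N = 0.2593.

μ ≈ 0.259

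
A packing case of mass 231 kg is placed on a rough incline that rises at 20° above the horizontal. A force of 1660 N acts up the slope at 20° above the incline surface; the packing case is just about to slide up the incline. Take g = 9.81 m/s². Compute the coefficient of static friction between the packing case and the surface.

On the verge of sliding up the incline, friction is at its maximum μN and acts down the slope.
Perpendicular to incline: N = W cos 20° − P sin 20° = 2129 − 567.8 = 1562 N.
Along incline: P cos 20° − μN = W sin 20° → μ = −(W sin 20° − P cos 20°) / N = 0.5026.

μ ≈ 0.503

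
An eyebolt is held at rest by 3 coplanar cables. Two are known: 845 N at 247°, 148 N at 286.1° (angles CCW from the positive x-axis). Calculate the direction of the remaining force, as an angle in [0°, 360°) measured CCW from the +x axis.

θ ≈ 72.6°

Sum the known components: ΣF_x = -289.1 N, ΣF_y = -920 N.
For equilibrium the remaining force must supply (−ΣF_x, −ΣF_y) = (289.1, 920) N.
Magnitude = √((289.1)² + (920)²) = 964.4 N; direction = atan2(920, 289.1) = 72.6°.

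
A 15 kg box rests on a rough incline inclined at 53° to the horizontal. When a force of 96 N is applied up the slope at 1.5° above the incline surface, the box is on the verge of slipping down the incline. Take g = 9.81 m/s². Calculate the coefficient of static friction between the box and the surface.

μ ≈ 0.250

On the verge of sliding down the incline, friction is at its maximum μN and acts up the slope.
Perpendicular to incline: N = W cos 53° − P sin 1.5° = 88.56 − 2.513 = 86.04 N.
Along incline: P cos 1.5° + μN = W sin 53° → μ = (W sin 53° − P cos 1.5°) / N = 0.2505.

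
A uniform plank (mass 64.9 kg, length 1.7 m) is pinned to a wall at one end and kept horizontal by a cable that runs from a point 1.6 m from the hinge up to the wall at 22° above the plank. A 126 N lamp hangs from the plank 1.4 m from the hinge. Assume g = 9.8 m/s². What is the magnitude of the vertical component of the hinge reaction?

Take torques about the hinge: T sin 22° · 1.6 = 64.9×9.8×0.85 + 126×1.4 = 717.02 N·m.
So T = 717.02 / (0.3746 × 1.6) = 1196.3 N.
ΣF_y = 0: H_y = (64.9×9.8 + 126) − T sin 22° = 762.02 − 448.14 = 313.88 N.

|H_y| ≈ 314 N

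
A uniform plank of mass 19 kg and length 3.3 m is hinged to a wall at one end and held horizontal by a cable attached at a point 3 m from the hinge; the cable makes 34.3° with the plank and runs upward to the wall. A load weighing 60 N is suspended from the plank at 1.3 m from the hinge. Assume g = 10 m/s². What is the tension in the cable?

T ≈ 232 N

Take torques about the hinge: T sin 34.3° · 3 = 19×10×1.65 + 60×1.3 = 391.5 N·m.
So T = 391.5 / (0.5635 × 3) = 231.58 N.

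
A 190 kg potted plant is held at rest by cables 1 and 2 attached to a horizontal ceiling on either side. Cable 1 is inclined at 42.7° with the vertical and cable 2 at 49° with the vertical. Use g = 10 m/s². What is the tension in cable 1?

T_1 ≈ 1430 N

Angles from the horizontal: cable 1 is 90° − 42.7° = 47.3°, cable 2 is 90° − 49° = 41°.
Weight W = 190 × 10 = 1900 N acts straight down.
Horizontal: T_1 cos 47.3° = T_2 cos 41°  →  T_2 = 0.8986 T_1.
Vertical: T_1 sin 47.3° + T_2 sin 41° = 1900.
Substituting the horizontal relation into the vertical equation gives 1.324 T_1 = 1900, so T_1 = 1435 N.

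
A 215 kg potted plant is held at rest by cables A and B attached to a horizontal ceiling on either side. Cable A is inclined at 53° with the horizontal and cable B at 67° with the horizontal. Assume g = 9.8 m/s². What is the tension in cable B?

T_B ≈ 1460 N

Weight W = 215 × 9.8 = 2107 N acts straight down.
Horizontal: T_A cos 53° = T_B cos 67°  →  T_A = 0.6493 T_B.
Vertical: T_A sin 53° + T_B sin 67° = 2107.
Substituting the horizontal relation into the vertical equation gives 1.439 T_B = 2107, so T_B = 1464 N.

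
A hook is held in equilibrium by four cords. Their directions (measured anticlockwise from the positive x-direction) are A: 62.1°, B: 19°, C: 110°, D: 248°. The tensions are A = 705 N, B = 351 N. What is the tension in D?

Resolve: ΣF_x = 705 cos 62.1° + 351 cos 19° + T_C cos 110° + T_D cos 248° = 0.
        ΣF_y = 705 sin 62.1° + 351 sin 19° + T_C sin 110° + T_D sin 248° = 0.
The known terms sum to (661.8, 737.3) N, so -0.3420 T_C − 0.3746 T_D = -661.8 and 0.9397 T_C − 0.9272 T_D = -737.3.
Solving simultaneously: T_C = 504.2 N, T_D = 1306 N.

T_D ≈ 1310 N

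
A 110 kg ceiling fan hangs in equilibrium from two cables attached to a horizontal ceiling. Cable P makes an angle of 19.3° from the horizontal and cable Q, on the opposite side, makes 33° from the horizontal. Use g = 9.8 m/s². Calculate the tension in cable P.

T_P ≈ 1140 N

Weight W = 110 × 9.8 = 1078 N acts straight down.
Horizontal: T_P cos 19.3° = T_Q cos 33°  →  T_Q = 1.125 T_P.
Vertical: T_P sin 19.3° + T_Q sin 33° = 1078.
Substituting the horizontal relation into the vertical equation gives 0.9434 T_P = 1078, so T_P = 1143 N.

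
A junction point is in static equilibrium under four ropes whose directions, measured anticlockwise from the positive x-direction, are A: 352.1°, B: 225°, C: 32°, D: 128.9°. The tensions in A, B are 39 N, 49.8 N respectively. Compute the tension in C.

Resolve: ΣF_x = 39 cos 352.1° + 49.8 cos 225° + T_C cos 32° + T_D cos 128.9° = 0.
        ΣF_y = 39 sin 352.1° + 49.8 sin 225° + T_C sin 32° + T_D sin 128.9° = 0.
The known terms sum to (3.416, -40.57) N, so 0.8480 T_C − 0.6280 T_D = -3.416 and 0.5299 T_C + 0.7782 T_D = 40.57.
Solving simultaneously: T_C = 22.99 N, T_D = 36.48 N.

T_C ≈ 23 N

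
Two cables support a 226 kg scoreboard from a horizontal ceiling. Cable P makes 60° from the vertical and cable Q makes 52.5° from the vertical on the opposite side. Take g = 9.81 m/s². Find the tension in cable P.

T_P ≈ 1900 N

Angles from the horizontal: cable P is 90° − 60° = 30°, cable Q is 90° − 52.5° = 37.5°.
Weight W = 226 × 9.81 = 2217 N acts straight down.
Horizontal: T_P cos 30° = T_Q cos 37.5°  →  T_Q = 1.092 T_P.
Vertical: T_P sin 30° + T_Q sin 37.5° = 2217.
Substituting the horizontal relation into the vertical equation gives 1.165 T_P = 2217, so T_P = 1904 N.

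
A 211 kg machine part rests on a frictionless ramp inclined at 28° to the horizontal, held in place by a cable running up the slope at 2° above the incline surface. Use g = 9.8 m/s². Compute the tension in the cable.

T ≈ 971 N

Take axes along and perpendicular to the incline. Weight components: W sin 28° = 970.8 N down-slope, W cos 28° = 1826 N into the surface.
Along incline: T cos 2° = W sin 28° → T = 971.4 N.
Perpendicular: N = W cos 28° − T sin 2° = 1792 N.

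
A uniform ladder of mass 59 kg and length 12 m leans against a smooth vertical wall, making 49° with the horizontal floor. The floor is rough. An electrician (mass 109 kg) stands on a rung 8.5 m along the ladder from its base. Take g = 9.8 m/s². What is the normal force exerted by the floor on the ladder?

ΣF_y = 0: N_floor = 59×9.8 + 109×9.8 = 1646.4 N.

N_floor ≈ 1650 N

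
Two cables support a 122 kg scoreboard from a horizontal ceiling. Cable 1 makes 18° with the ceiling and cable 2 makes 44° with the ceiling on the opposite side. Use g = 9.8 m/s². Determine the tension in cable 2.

Weight W = 122 × 9.8 = 1196 N acts straight down.
Horizontal: T_1 cos 18° = T_2 cos 44°  →  T_1 = 0.7564 T_2.
Vertical: T_1 sin 18° + T_2 sin 44° = 1196.
Substituting the horizontal relation into the vertical equation gives 0.9284 T_2 = 1196, so T_2 = 1288 N.

T_2 ≈ 1290 N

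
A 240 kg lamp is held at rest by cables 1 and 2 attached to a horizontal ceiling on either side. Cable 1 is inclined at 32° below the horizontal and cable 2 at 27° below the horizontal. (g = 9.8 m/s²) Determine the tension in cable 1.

Weight W = 240 × 9.8 = 2352 N acts straight down.
Horizontal: T_1 cos 32° = T_2 cos 27°  →  T_2 = 0.9518 T_1.
Vertical: T_1 sin 32° + T_2 sin 27° = 2352.
Substituting the horizontal relation into the vertical equation gives 0.962 T_1 = 2352, so T_1 = 2445 N.

T_1 ≈ 2440 N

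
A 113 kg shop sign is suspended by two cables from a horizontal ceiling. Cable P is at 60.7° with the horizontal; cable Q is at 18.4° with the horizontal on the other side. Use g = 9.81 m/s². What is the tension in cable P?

Weight W = 113 × 9.81 = 1109 N acts straight down.
Horizontal: T_P cos 60.7° = T_Q cos 18.4°  →  T_Q = 0.5157 T_P.
Vertical: T_P sin 60.7° + T_Q sin 18.4° = 1109.
Substituting the horizontal relation into the vertical equation gives 1.035 T_P = 1109, so T_P = 1071 N.

T_P ≈ 1070 N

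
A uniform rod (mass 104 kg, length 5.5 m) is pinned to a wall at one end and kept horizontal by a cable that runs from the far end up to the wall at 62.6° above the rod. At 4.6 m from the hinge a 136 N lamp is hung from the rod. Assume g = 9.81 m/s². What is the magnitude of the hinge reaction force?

|H| ≈ 623 N

Take torques about the hinge: T sin 62.6° · 5.5 = 104×9.81×2.75 + 136×4.6 = 3431.3 N·m.
So T = 3431.3 / (0.8878 × 5.5) = 702.7 N.
ΣF_x = 0: H_x = T cos 62.6° = 323.38 N.
ΣF_y = 0: H_y = (104×9.81 + 136) − T sin 62.6° = 1156.2 − 623.87 = 532.37 N.
|H| = √(H_x² + H_y²) = √((323.38)² + (532.37)²) = 622.89 N.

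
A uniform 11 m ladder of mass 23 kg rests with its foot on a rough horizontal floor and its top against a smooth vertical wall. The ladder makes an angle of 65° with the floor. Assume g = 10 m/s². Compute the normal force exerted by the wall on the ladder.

N_wall ≈ 53.6 N

Torques about the foot: N_wall · 11 sin 65° = 23×10×5.5 cos 65° → N_wall = 53.625 N.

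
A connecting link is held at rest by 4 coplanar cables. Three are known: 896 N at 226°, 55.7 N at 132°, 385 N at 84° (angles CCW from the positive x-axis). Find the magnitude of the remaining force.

Sum the known components: ΣF_x = -619.4 N, ΣF_y = -220.2 N.
For equilibrium the remaining force must supply (−ΣF_x, −ΣF_y) = (619.4, 220.2) N.
Magnitude = √((619.4)² + (220.2)²) = 657.4 N; direction = atan2(220.2, 619.4) = 19.6°.

F ≈ 657 N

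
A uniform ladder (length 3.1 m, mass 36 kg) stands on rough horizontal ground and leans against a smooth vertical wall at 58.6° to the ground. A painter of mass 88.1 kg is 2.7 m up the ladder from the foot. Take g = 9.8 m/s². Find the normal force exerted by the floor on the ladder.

ΣF_y = 0: N_floor = 36×9.8 + 88.1×9.8 = 1216.2 N.

N_floor ≈ 1220 N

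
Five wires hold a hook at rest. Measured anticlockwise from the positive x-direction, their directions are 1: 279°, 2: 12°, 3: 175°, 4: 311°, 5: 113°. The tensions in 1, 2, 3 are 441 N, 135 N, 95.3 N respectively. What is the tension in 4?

T_4 ≈ 189 N

Resolve: ΣF_x = 441 cos 279° + 135 cos 12° + 95.3 cos 175° + T_4 cos 311° + T_5 cos 113° = 0.
        ΣF_y = 441 sin 279° + 135 sin 12° + 95.3 sin 175° + T_4 sin 311° + T_5 sin 113° = 0.
The known terms sum to (106.1, -399.2) N, so 0.6561 T_4 − 0.3907 T_5 = -106.1 and -0.7547 T_4 + 0.9205 T_5 = 399.2.
Solving simultaneously: T_4 = 188.7 N, T_5 = 588.4 N.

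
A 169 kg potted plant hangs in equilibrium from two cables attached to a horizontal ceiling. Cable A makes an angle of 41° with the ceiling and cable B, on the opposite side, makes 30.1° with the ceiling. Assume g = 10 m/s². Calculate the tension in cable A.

T_A ≈ 1550 N

Weight W = 169 × 10 = 1690 N acts straight down.
Horizontal: T_A cos 41° = T_B cos 30.1°  →  T_B = 0.8723 T_A.
Vertical: T_A sin 41° + T_B sin 30.1° = 1690.
Substituting the horizontal relation into the vertical equation gives 1.094 T_A = 1690, so T_A = 1545 N.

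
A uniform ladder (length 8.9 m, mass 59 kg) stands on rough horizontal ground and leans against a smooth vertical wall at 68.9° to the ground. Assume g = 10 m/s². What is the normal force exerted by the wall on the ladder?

N_wall ≈ 114 N

Torques about the foot: N_wall · 8.9 sin 68.9° = 59×10×4.45 cos 68.9° → N_wall = 113.83 N.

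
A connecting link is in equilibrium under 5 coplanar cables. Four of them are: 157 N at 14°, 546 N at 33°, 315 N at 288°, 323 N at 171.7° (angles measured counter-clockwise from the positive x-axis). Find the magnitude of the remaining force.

Sum the known components: ΣF_x = 388 N, ΣF_y = 82.4 N.
For equilibrium the remaining force must supply (−ΣF_x, −ΣF_y) = (-388, -82.4) N.
Magnitude = √((-388)² + (-82.4)²) = 396.6 N; direction = atan2(-82.4, -388) = 192.0°.

F ≈ 397 N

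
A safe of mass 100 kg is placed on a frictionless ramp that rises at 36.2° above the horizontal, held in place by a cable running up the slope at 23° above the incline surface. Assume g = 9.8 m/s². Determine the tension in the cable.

T ≈ 629 N

Take axes along and perpendicular to the incline. Weight components: W sin 36.2° = 578.8 N down-slope, W cos 36.2° = 790.8 N into the surface.
Along incline: T cos 23° = W sin 36.2° → T = 628.8 N.
Perpendicular: N = W cos 36.2° − T sin 23° = 545.1 N.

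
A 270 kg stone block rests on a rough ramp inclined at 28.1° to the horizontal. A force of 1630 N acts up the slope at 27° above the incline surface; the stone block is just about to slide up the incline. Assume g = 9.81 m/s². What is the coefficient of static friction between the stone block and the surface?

μ ≈ 0.128

On the verge of sliding up the incline, friction is at its maximum μN and acts down the slope.
Perpendicular to incline: N = W cos 28.1° − P sin 27° = 2336 − 740 = 1596 N.
Along incline: P cos 27° − μN = W sin 28.1° → μ = −(W sin 28.1° − P cos 27°) / N = 0.1283.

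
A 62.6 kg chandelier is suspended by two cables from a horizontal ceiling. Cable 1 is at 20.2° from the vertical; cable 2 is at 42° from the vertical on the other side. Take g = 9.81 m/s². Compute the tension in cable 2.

Angles from the horizontal: cable 1 is 90° − 20.2° = 69.8°, cable 2 is 90° − 42° = 48°.
Weight W = 62.6 × 9.81 = 614.1 N acts straight down.
Horizontal: T_1 cos 69.8° = T_2 cos 48°  →  T_1 = 1.938 T_2.
Vertical: T_1 sin 69.8° + T_2 sin 48° = 614.1.
Substituting the horizontal relation into the vertical equation gives 2.562 T_2 = 614.1, so T_2 = 239.7 N.

T_2 ≈ 240 N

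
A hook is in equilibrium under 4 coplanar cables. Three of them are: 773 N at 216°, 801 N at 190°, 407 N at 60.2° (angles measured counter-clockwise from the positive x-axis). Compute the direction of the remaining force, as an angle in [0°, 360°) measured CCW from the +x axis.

θ ≈ 11.2°

Sum the known components: ΣF_x = -1212 N, ΣF_y = -240.3 N.
For equilibrium the remaining force must supply (−ΣF_x, −ΣF_y) = (1212, 240.3) N.
Magnitude = √((1212)² + (240.3)²) = 1236 N; direction = atan2(240.3, 1212) = 11.2°.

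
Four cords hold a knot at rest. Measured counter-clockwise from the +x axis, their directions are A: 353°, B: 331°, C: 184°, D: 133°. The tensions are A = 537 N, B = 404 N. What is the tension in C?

Resolve: ΣF_x = 537 cos 353° + 404 cos 331° + T_C cos 184° + T_D cos 133° = 0.
        ΣF_y = 537 sin 353° + 404 sin 331° + T_C sin 184° + T_D sin 133° = 0.
The known terms sum to (886.3, -261.3) N, so -0.9976 T_C − 0.6820 T_D = -886.3 and -0.0698 T_C + 0.7314 T_D = 261.3.
Solving simultaneously: T_C = 604.8 N, T_D = 415 N.

T_C ≈ 605 N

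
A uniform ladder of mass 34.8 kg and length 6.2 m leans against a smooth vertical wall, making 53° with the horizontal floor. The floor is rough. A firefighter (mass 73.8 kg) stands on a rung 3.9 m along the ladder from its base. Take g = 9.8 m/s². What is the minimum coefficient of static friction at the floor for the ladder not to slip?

ΣF_y = 0: N_floor = 34.8×9.8 + 73.8×9.8 = 1064.3 N.
Torques about the foot: N_wall · 6.2 sin 53° = 34.8×9.8×3.1 cos 53° + 73.8×9.8×3.9 cos 53° → N_wall = 471.32 N.
ΣF_x = 0: f_floor = N_wall = 471.32 N.
μ_min = f_floor / N_floor = 471.32 / 1064.3 = 0.4429.

μ_min ≈ 0.443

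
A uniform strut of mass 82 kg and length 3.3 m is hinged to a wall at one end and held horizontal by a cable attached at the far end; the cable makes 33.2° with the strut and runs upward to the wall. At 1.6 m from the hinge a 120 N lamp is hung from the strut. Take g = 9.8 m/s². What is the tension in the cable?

Take torques about the hinge: T sin 33.2° · 3.3 = 82×9.8×1.65 + 120×1.6 = 1517.9 N·m.
So T = 1517.9 / (0.5476 × 3.3) = 840.05 N.

T ≈ 840 N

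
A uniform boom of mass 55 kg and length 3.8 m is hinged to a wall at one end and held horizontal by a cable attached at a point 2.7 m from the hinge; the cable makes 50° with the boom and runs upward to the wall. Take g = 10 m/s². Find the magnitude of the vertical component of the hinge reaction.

Take torques about the hinge: T sin 50° · 2.7 = 55×10×1.9 = 1045 N·m.
So T = 1045 / (0.7660 × 2.7) = 505.24 N.
ΣF_y = 0: H_y = (55×10) − T sin 50° = 550 − 387.04 = 162.96 N.

|H_y| ≈ 163 N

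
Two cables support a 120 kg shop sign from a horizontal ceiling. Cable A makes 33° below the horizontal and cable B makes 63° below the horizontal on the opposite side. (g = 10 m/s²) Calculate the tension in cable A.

T_A ≈ 548 N

Weight W = 120 × 10 = 1200 N acts straight down.
Horizontal: T_A cos 33° = T_B cos 63°  →  T_B = 1.847 T_A.
Vertical: T_A sin 33° + T_B sin 63° = 1200.
Substituting the horizontal relation into the vertical equation gives 2.191 T_A = 1200, so T_A = 547.8 N.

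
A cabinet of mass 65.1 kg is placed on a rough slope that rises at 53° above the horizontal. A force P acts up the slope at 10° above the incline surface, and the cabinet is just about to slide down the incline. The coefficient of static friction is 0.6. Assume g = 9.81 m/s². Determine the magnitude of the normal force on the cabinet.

On the verge of sliding down the incline, friction equals μN and acts up the slope.
Perpendicular: N + P sin 10° = W cos 53° = 384.3 N.
Along incline: P cos 10° + μN = W sin 53° with W sin 53° = 510 N.
Solving the pair for P and N: P = 317.3 N, N = 329.2 N (and f = μN = 197.5 N).

N ≈ 329 N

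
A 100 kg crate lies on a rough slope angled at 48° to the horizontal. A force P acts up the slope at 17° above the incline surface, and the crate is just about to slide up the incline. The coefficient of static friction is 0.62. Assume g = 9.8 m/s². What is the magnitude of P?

On the verge of sliding up the incline, friction equals μN and acts down the slope.
Perpendicular: N + P sin 17° = W cos 48° = 655.7 N.
Along incline: P cos 17° = W sin 48° + μN  with W sin 48° = 728.3 N.
Solving the pair for P and N: P = 997.6 N, N = 364.1 N (and f = μN = 225.7 N).

P ≈ 998 N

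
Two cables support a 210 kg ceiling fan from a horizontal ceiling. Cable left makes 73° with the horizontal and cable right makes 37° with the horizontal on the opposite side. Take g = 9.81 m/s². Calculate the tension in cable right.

Weight W = 210 × 9.81 = 2060 N acts straight down.
Horizontal: T_left cos 73° = T_right cos 37°  →  T_left = 2.732 T_right.
Vertical: T_left sin 73° + T_right sin 37° = 2060.
Substituting the horizontal relation into the vertical equation gives 3.214 T_right = 2060, so T_right = 641 N.

T_right ≈ 641 N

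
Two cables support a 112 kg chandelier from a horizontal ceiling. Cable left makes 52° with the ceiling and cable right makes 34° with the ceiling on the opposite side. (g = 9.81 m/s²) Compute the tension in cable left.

Weight W = 112 × 9.81 = 1099 N acts straight down.
Horizontal: T_left cos 52° = T_right cos 34°  →  T_right = 0.7426 T_left.
Vertical: T_left sin 52° + T_right sin 34° = 1099.
Substituting the horizontal relation into the vertical equation gives 1.203 T_left = 1099, so T_left = 913.1 N.

T_left ≈ 913 N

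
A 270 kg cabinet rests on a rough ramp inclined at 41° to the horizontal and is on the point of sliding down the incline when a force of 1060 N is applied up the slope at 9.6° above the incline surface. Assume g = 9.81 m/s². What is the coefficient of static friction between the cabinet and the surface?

μ ≈ 0.380

On the verge of sliding down the incline, friction is at its maximum μN and acts up the slope.
Perpendicular to incline: N = W cos 41° − P sin 9.6° = 1999 − 176.8 = 1822 N.
Along incline: P cos 9.6° + μN = W sin 41° → μ = (W sin 41° − P cos 9.6°) / N = 0.3801.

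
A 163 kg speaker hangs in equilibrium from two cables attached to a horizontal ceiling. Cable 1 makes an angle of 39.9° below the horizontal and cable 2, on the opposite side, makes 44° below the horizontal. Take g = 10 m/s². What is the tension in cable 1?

Weight W = 163 × 10 = 1630 N acts straight down.
Horizontal: T_1 cos 39.9° = T_2 cos 44°  →  T_2 = 1.066 T_1.
Vertical: T_1 sin 39.9° + T_2 sin 44° = 1630.
Substituting the horizontal relation into the vertical equation gives 1.382 T_1 = 1630, so T_1 = 1179 N.

T_1 ≈ 1180 N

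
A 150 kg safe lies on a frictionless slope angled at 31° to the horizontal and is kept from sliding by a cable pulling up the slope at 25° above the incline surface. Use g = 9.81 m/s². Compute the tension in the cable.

Take axes along and perpendicular to the incline. Weight components: W sin 31° = 757.9 N down-slope, W cos 31° = 1261 N into the surface.
Along incline: T cos 25° = W sin 31° → T = 836.2 N.
Perpendicular: N = W cos 31° − T sin 25° = 907.9 N.

T ≈ 836 N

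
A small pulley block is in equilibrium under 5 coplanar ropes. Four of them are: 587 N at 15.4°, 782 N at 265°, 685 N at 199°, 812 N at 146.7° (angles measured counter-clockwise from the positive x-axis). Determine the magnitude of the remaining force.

F ≈ 920 N

Sum the known components: ΣF_x = -828.6 N, ΣF_y = -400.4 N.
For equilibrium the remaining force must supply (−ΣF_x, −ΣF_y) = (828.6, 400.4) N.
Magnitude = √((828.6)² + (400.4)²) = 920.2 N; direction = atan2(400.4, 828.6) = 25.8°.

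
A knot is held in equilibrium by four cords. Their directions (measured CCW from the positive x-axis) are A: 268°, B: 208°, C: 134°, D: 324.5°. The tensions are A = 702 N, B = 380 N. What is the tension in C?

T_C ≈ 5080 N

Resolve: ΣF_x = 702 cos 268° + 380 cos 208° + T_C cos 134° + T_D cos 324.5° = 0.
        ΣF_y = 702 sin 268° + 380 sin 208° + T_C sin 134° + T_D sin 324.5° = 0.
The known terms sum to (-360, -880) N, so -0.6947 T_C + 0.8141 T_D = 360 and 0.7193 T_C − 0.5807 T_D = 880.
Solving simultaneously: T_C = 5078 N, T_D = 4775 N.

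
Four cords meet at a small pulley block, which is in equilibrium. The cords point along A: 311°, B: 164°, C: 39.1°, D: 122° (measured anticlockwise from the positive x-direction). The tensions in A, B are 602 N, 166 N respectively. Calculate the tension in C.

T_C ≈ 17 N

Resolve: ΣF_x = 602 cos 311° + 166 cos 164° + T_C cos 39.1° + T_D cos 122° = 0.
        ΣF_y = 602 sin 311° + 166 sin 164° + T_C sin 39.1° + T_D sin 122° = 0.
The known terms sum to (235.4, -408.6) N, so 0.7760 T_C − 0.5299 T_D = -235.4 and 0.6307 T_C + 0.8480 T_D = 408.6.
Solving simultaneously: T_C = 17.03 N, T_D = 469.1 N.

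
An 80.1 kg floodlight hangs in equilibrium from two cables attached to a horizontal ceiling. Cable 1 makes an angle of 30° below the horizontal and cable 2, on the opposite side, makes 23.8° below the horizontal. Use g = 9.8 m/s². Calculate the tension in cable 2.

Weight W = 80.1 × 9.8 = 785 N acts straight down.
Horizontal: T_1 cos 30° = T_2 cos 23.8°  →  T_1 = 1.057 T_2.
Vertical: T_1 sin 30° + T_2 sin 23.8° = 785.
Substituting the horizontal relation into the vertical equation gives 0.9318 T_2 = 785, so T_2 = 842.4 N.

T_2 ≈ 842 N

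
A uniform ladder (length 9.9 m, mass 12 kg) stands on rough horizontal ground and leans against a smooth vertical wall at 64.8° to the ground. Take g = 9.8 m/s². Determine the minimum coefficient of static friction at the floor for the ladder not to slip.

μ_min ≈ 0.235

ΣF_y = 0: N_floor = 12×9.8 = 117.6 N.
Torques about the foot: N_wall · 9.9 sin 64.8° = 12×9.8×4.95 cos 64.8° → N_wall = 27.669 N.
ΣF_x = 0: f_floor = N_wall = 27.669 N.
μ_min = f_floor / N_floor = 27.669 / 117.6 = 0.2353.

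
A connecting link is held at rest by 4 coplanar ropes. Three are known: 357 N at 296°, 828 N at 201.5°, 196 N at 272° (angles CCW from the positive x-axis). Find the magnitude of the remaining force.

Sum the known components: ΣF_x = -607 N, ΣF_y = -820.2 N.
For equilibrium the remaining force must supply (−ΣF_x, −ΣF_y) = (607, 820.2) N.
Magnitude = √((607)² + (820.2)²) = 1020 N; direction = atan2(820.2, 607) = 53.5°.

F ≈ 1020 N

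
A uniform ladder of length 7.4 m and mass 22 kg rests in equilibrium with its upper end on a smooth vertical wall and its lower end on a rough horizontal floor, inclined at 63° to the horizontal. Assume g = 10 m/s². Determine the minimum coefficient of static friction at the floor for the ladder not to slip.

μ_min ≈ 0.255

ΣF_y = 0: N_floor = 22×10 = 220 N.
Torques about the foot: N_wall · 7.4 sin 63° = 22×10×3.7 cos 63° → N_wall = 56.048 N.
ΣF_x = 0: f_floor = N_wall = 56.048 N.
μ_min = f_floor / N_floor = 56.048 / 220 = 0.2548.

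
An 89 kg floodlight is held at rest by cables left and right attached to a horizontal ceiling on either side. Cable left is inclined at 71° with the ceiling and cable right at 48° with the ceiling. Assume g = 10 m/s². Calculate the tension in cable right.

Weight W = 89 × 10 = 890 N acts straight down.
Horizontal: T_left cos 71° = T_right cos 48°  →  T_left = 2.055 T_right.
Vertical: T_left sin 71° + T_right sin 48° = 890.
Substituting the horizontal relation into the vertical equation gives 2.686 T_right = 890, so T_right = 331.3 N.

T_right ≈ 331 N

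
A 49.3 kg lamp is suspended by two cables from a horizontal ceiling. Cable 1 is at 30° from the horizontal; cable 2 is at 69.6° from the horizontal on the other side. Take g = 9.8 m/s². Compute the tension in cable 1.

Weight W = 49.3 × 9.8 = 483.1 N acts straight down.
Horizontal: T_1 cos 30° = T_2 cos 69.6°  →  T_2 = 2.484 T_1.
Vertical: T_1 sin 30° + T_2 sin 69.6° = 483.1.
Substituting the horizontal relation into the vertical equation gives 2.829 T_1 = 483.1, so T_1 = 170.8 N.

T_1 ≈ 171 N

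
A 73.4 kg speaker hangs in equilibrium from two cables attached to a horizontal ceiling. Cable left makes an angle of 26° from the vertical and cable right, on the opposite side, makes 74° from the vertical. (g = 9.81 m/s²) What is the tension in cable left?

T_left ≈ 703 N

Angles from the horizontal: cable left is 90° − 26° = 64°, cable right is 90° − 74° = 16°.
Weight W = 73.4 × 9.81 = 720.1 N acts straight down.
Horizontal: T_left cos 64° = T_right cos 16°  →  T_right = 0.456 T_left.
Vertical: T_left sin 64° + T_right sin 16° = 720.1.
Substituting the horizontal relation into the vertical equation gives 1.024 T_left = 720.1, so T_left = 702.8 N.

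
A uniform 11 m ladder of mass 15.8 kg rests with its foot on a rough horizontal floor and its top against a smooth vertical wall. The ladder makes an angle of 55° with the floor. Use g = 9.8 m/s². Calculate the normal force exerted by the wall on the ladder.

Torques about the foot: N_wall · 11 sin 55° = 15.8×9.8×5.5 cos 55° → N_wall = 54.21 N.

N_wall ≈ 54.2 N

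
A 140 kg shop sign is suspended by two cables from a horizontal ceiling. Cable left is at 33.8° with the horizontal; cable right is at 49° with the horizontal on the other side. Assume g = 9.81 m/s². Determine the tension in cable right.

Weight W = 140 × 9.81 = 1373 N acts straight down.
Horizontal: T_left cos 33.8° = T_right cos 49°  →  T_left = 0.7895 T_right.
Vertical: T_left sin 33.8° + T_right sin 49° = 1373.
Substituting the horizontal relation into the vertical equation gives 1.194 T_right = 1373, so T_right = 1150 N.

T_right ≈ 1150 N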